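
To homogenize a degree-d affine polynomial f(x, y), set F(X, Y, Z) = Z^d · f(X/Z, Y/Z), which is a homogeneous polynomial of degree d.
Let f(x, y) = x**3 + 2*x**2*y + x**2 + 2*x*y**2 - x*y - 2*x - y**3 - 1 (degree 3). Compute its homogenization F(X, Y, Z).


F(X, Y, Z) = X**3 + 2*X**2*Y + X**2*Z + 2*X*Y**2 - X*Y*Z - 2*X*Z**2 - Y**3 - Z**3

deg(f) = 3.
Substitute x = X/Z, y = Y/Z into f, then multiply by Z^3.
  monomial 1·x^3·y^0 ↦ 1·X^3·Y^0·Z^0.
  monomial 2·x^2·y^1 ↦ 2·X^2·Y^1·Z^0.
  monomial 1·x^2·y^0 ↦ 1·X^2·Y^0·Z^1.
  monomial 2·x^1·y^2 ↦ 2·X^1·Y^2·Z^0.
  monomial -1·x^1·y^1 ↦ -1·X^1·Y^1·Z^1.
  monomial -2·x^1·y^0 ↦ -2·X^1·Y^0·Z^2.
  monomial -1·x^0·y^3 ↦ -1·X^0·Y^3·Z^0.
  monomial -1·x^0·y^0 ↦ -1·X^0·Y^0·Z^3.
Collecting: F(X, Y, Z) = X**3 + 2*X**2*Y + X**2*Z + 2*X*Y**2 - X*Y*Z - 2*X*Z**2 - Y**3 - Z**3.


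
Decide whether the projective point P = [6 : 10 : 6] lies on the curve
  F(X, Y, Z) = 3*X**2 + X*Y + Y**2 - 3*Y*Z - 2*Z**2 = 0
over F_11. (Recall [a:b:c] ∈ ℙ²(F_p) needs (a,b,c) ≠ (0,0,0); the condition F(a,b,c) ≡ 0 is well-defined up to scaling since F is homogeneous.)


F(6,10,6) ≡ 5 (mod 11); P is NOT on the curve.

Evaluate F(6, 10, 6) term-by-term (mod 11).
  3*X**2 ↦ 3·36·1·1 = 108
  X*Y ↦ 1·6·10·1 = 60
  Y**2 ↦ 1·1·100·1 = 100
  -3*Y*Z ↦ -3·1·10·6 = -180
  -2*Z**2 ↦ -2·1·1·36 = -72
Sum: F(6, 10, 6) = (108) + (60) + (100) + (-180) + (-72) = 16.
Reducing mod 11: 16 ≡ 5 (mod 11).
Since F(a, b, c) ≡ 5 ≠ 0 (mod 11), P does NOT lie on the curve.


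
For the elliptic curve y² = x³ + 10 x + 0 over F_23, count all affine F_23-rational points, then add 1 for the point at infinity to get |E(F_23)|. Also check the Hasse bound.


Affine points = {(0, 0), (4, 9), (4, 14), (6, 0), (12, 10), (12, 13), (13, 2), (13, 21), (14, 3), (14, 20), (15, 11), (15, 12), (16, 1), (16, 22), (17, 0), (18, 3), (18, 20), (20, 9), (20, 14), (21, 8), (21, 15), (22, 9), (22, 14)}; affine count = 23; |E(F_23)| = 24.

Discriminant check: Δ ∝ 4a³ + 27b² = 4·10³ + 27·0² = 4·1000 + 27·0 ≡ 21 (mod 23). Nonzero ⇒ E is nonsingular.
For each x ∈ F_23, compute rhs = x³ + 10·x + 0 mod 23, then count y ∈ F_23 with y² ≡ rhs.
  x = 0: rhs = 0, matching y values: 0 (1 points).
  x = 1: rhs = 11, matching y values: none (0 points).
  x = 2: rhs = 5, matching y values: none (0 points).
  x = 3: rhs = 11, matching y values: none (0 points).
  x = 4: rhs = 12, matching y values: 9, 14 (2 points).
  x = 5: rhs = 14, matching y values: none (0 points).
  x = 6: rhs = 0, matching y values: 0 (1 points).
  x = 7: rhs = 22, matching y values: none (0 points).
  x = 8: rhs = 17, matching y values: none (0 points).
  x = 9: rhs = 14, matching y values: none (0 points).
  x = 10: rhs = 19, matching y values: none (0 points).
  x = 11: rhs = 15, matching y values: none (0 points).
  x = 12: rhs = 8, matching y values: 10, 13 (2 points).
  x = 13: rhs = 4, matching y values: 2, 21 (2 points).
  x = 14: rhs = 9, matching y values: 3, 20 (2 points).
  x = 15: rhs = 6, matching y values: 11, 12 (2 points).
  x = 16: rhs = 1, matching y values: 1, 22 (2 points).
  x = 17: rhs = 0, matching y values: 0 (1 points).
  x = 18: rhs = 9, matching y values: 3, 20 (2 points).
  x = 19: rhs = 11, matching y values: none (0 points).
  x = 20: rhs = 12, matching y values: 9, 14 (2 points).
  x = 21: rhs = 18, matching y values: 8, 15 (2 points).
  x = 22: rhs = 12, matching y values: 9, 14 (2 points).
Total affine count: 23.
Full point count |E(F_23)| = 23 + 1 = 24.
Hasse bound: |24 − (23+1)| = |0| = 0 ≤ 2√23 ≈ 9.5917 ✓.


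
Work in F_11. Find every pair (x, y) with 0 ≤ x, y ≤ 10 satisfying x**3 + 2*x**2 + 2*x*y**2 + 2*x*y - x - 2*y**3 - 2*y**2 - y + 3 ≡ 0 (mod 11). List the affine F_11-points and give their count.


Affine F_11-points: {(2, 7), (3, 2), (4, 9), (5, 4), (6, 8), (6, 9), (6, 10), (7, 2), (8, 8), (10, 2), (10, 9)}; count = 11.

For each of the 121 pairs (x, y) ∈ F_11², evaluate f(x, y) mod 11. Record the zeros.
  x = 0: [0↦3, 1↦9, 2↦10, 3↦5, 4↦4, 5↦6, 6↦10, 7↦4, 8↦9, 9↦2, 10↦4]  zeros at y ∈ ∅
  x = 1: [0↦5, 1↦4, 2↦2, 3↦9, 4↦2, 5↦2, 6↦8, 7↦8, 8↦1, 9↦8, 10↦6]  zeros at y ∈ ∅
  x = 2: [0↦6, 1↦9, 2↦4, 3↦1, 4↦10, 5↦8, 6↦5, 7↦0, 8↦3, 9↦2, 10↦7]  zeros at y ∈ {7}
  x = 3: [0↦1, 1↦8, 2↦0, 3↦9, 4↦1, 5↦8, 6↦7, 7↦8, 8↦10, 9↦1, 10↦2]  zeros at y ∈ {2}
  x = 4: [0↦7, 1↦7, 2↦7, 3↦6, 4↦3, 5↦8, 6↦9, 7↦5, 8↦6, 9↦0, 10↦8]  zeros at y ∈ {9}
  x = 5: [0↦8, 1↦1, 2↦9, 3↦9, 4↦0, 5↦3, 6↦6, 7↦8, 8↦8, 9↦5, 10↦9]  zeros at y ∈ {4}
  x = 6: [0↦10, 1↦7, 2↦1, 3↦2, 4↦9, 5↦10, 6↦4, 7↦1, 8↦0, 9↦0, 10↦0]  zeros at y ∈ {8, 9, 10}
  x = 7: [0↦8, 1↦9, 2↦0, 3↦2, 4↦3, 5↦2, 6↦9, 7↦1, 8↦10, 9↦2, 10↦9]  zeros at y ∈ {2}
  x = 8: [0↦8, 1↦2, 2↦1, 3↦4, 4↦10, 5↦7, 6↦5, 7↦3, 8↦0, 9↦6, 10↦9]  zeros at y ∈ {8}
  x = 9: [0↦5, 1↦3, 2↦10, 3↦3, 4↦3, 5↦9, 6↦9, 7↦2, 8↦9, 9↦7, 10↦6]  zeros at y ∈ ∅
  x = 10: [0↦5, 1↦7, 2↦0, 3↦5, 4↦10, 5↦3, 6↦5, 7↦4, 8↦10, 9↦0, 10↦6]  zeros at y ∈ {2, 9}
Collecting zeros: affine points = {(2, 7), (3, 2), (4, 9), (5, 4), (6, 8), (6, 9), (6, 10), (7, 2), (8, 8), (10, 2), (10, 9)}.
Total count |C(F_11)_aff| = 11.


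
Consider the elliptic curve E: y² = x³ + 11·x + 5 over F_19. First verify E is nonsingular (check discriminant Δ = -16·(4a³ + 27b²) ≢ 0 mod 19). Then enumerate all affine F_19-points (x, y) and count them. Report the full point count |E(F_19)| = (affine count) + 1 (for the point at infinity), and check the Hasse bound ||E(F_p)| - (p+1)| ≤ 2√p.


Affine points = {(0, 9), (0, 10), (1, 6), (1, 13), (2, 4), (2, 15), (7, 8), (7, 11), (8, 4), (8, 15), (9, 4), (9, 15), (15, 7), (15, 12)}; affine count = 14; |E(F_19)| = 15.

Discriminant check: Δ ∝ 4a³ + 27b² = 4·11³ + 27·5² = 4·1331 + 27·25 ≡ 14 (mod 19). Nonzero ⇒ E is nonsingular.
For each x ∈ F_19, compute rhs = x³ + 11·x + 5 mod 19, then count y ∈ F_19 with y² ≡ rhs.
  x = 0: rhs = 5, matching y values: 9, 10 (2 points).
  x = 1: rhs = 17, matching y values: 6, 13 (2 points).
  x = 2: rhs = 16, matching y values: 4, 15 (2 points).
  x = 3: rhs = 8, matching y values: none (0 points).
  x = 4: rhs = 18, matching y values: none (0 points).
  x = 5: rhs = 14, matching y values: none (0 points).
  x = 6: rhs = 2, matching y values: none (0 points).
  x = 7: rhs = 7, matching y values: 8, 11 (2 points).
  x = 8: rhs = 16, matching y values: 4, 15 (2 points).
  x = 9: rhs = 16, matching y values: 4, 15 (2 points).
  x = 10: rhs = 13, matching y values: none (0 points).
  x = 11: rhs = 13, matching y values: none (0 points).
  x = 12: rhs = 3, matching y values: none (0 points).
  x = 13: rhs = 8, matching y values: none (0 points).
  x = 14: rhs = 15, matching y values: none (0 points).
  x = 15: rhs = 11, matching y values: 7, 12 (2 points).
  x = 16: rhs = 2, matching y values: none (0 points).
  x = 17: rhs = 13, matching y values: none (0 points).
  x = 18: rhs = 12, matching y values: none (0 points).
Total affine count: 14.
Full point count |E(F_19)| = 14 + 1 = 15.
Hasse bound: |15 − (19+1)| = |-5| = 5 ≤ 2√19 ≈ 8.7178 ✓.


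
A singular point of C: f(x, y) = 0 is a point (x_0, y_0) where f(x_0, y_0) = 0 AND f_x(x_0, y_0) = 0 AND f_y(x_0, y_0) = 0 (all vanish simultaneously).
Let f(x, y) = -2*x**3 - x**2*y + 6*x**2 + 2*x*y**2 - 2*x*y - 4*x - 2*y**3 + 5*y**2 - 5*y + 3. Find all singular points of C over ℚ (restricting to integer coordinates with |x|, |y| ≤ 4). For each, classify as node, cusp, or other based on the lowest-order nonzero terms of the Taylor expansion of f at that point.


Singular points: {(1, 1)}; classification: node.

Compute partial derivatives:
  f_x = -6*x**2 - 2*x*y + 12*x + 2*y**2 - 2*y - 4.
  f_y = -x**2 + 4*x*y - 2*x - 6*y**2 + 10*y - 5.
Scan x_0 ∈ {−4, ..., 4}. For each x_0, f_y(x_0, y) is a polynomial in y; find its integer roots y ∈ {−4, ..., 4}, then test f_x and f at those candidates.
  x = -4: f_y(-4, y) = -6*y**2 - 6*y - 13; no integer root y with |y| ≤ 4.
  x = -3: f_y(-3, y) = -6*y**2 - 2*y - 8; no integer root y with |y| ≤ 4.
  x = -2: f_y(-2, y) = -6*y**2 + 2*y - 5; no integer root y with |y| ≤ 4.
  x = -1: f_y(-1, y) = -6*y**2 + 6*y - 4; no integer root y with |y| ≤ 4.
  x = 0: f_y(0, y) = -6*y**2 + 10*y - 5; no integer root y with |y| ≤ 4.
  x = 1: f_y(1, y) = -6*y**2 + 14*y - 8; vanishes at y ∈ {1}. (1, 1): f_x = 0, f = 0 — SINGULAR.
  x = 2: f_y(2, y) = -6*y**2 + 18*y - 13; no integer root y with |y| ≤ 4.
  x = 3: f_y(3, y) = -6*y**2 + 22*y - 20; vanishes at y ∈ {2}. (3, 2): f_x = -30 ≠ 0.
  x = 4: f_y(4, y) = -6*y**2 + 26*y - 29; no integer root y with |y| ≤ 4.
Only singular point on the grid: (1, 1).
Classify: substitute x = 1 + u, y = 1 + v and expand: f = -2*u**3 - u**2*v - u**2 + 2*u*v**2 - 2*v**3 + v**2.
No constant or linear terms (consistent with a singular point). Quadratic part: -u**2 + v**2. Cubic part: -2*u**3 - u**2*v + 2*u*v**2 - 2*v**3.
The quadratic part v**2 - u**2 = (v − u)(v + u) splits into two distinct linear factors, so there are two distinct tangent lines y − 1 = ±(x − 1) — this is a node (ordinary double point).
Classification: node.


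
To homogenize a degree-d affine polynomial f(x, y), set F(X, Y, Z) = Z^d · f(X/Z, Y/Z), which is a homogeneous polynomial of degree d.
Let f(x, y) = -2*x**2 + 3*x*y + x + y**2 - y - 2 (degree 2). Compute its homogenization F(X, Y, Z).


F(X, Y, Z) = -2*X**2 + 3*X*Y + X*Z + Y**2 - Y*Z - 2*Z**2

deg(f) = 2.
Substitute x = X/Z, y = Y/Z into f, then multiply by Z^2.
  monomial -2·x^2·y^0 ↦ -2·X^2·Y^0·Z^0.
  monomial 3·x^1·y^1 ↦ 3·X^1·Y^1·Z^0.
  monomial 1·x^1·y^0 ↦ 1·X^1·Y^0·Z^1.
  monomial 1·x^0·y^2 ↦ 1·X^0·Y^2·Z^0.
  monomial -1·x^0·y^1 ↦ -1·X^0·Y^1·Z^1.
  monomial -2·x^0·y^0 ↦ -2·X^0·Y^0·Z^2.
Collecting: F(X, Y, Z) = -2*X**2 + 3*X*Y + X*Z + Y**2 - Y*Z - 2*Z**2.


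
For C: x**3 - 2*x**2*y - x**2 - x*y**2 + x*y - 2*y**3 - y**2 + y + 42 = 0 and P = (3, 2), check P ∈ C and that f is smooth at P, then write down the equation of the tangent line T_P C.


Tangent line at P: -5*x - 54*y + 123 = 0.

Step 1: f(3, 2) = 0, so P lies on C.
Step 2: partial derivatives
  f_x(x, y) = 3*x**2 - 4*x*y - 2*x - y**2 + y, f_y(x, y) = -2*x**2 - 2*x*y + x - 6*y**2 - 2*y + 1.
  f_x(P) = -5, f_y(P) = -54 (gradient nonzero, so P is smooth).
Step 3: tangent line at P: -5·(x − 3) + -54·(y − 2) = 0.
Expanding: -5*x - 54*y + 123 = 0.


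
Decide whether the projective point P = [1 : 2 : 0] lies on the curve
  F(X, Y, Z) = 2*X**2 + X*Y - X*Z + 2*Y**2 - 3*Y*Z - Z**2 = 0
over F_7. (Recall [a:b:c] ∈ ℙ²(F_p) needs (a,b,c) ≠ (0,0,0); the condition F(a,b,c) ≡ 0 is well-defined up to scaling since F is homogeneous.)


F(1,2,0) ≡ 5 (mod 7); P is NOT on the curve.

Evaluate F(1, 2, 0) term-by-term (mod 7).
  2*X**2 ↦ 2·1·1·1 = 2
  X*Y ↦ 1·1·2·1 = 2
  -X*Z ↦ -1·1·1·0 = 0
  2*Y**2 ↦ 2·1·4·1 = 8
  -3*Y*Z ↦ -3·1·2·0 = 0
  -Z**2 ↦ -1·1·1·0 = 0
Sum: F(1, 2, 0) = (2) + (2) + (0) + (8) + (0) + (0) = 12.
Reducing mod 7: 12 ≡ 5 (mod 7).
Since F(a, b, c) ≡ 5 ≠ 0 (mod 7), P does NOT lie on the curve.


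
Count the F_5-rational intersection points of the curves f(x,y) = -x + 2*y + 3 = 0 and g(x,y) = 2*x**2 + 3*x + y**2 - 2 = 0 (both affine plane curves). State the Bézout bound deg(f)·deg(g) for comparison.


Common zeros: {(3, 0)}; count = 1; Bézout bound = 2.

deg(f) = 1, deg(g) = 2, so Bézout bound = 2.
Scan x ∈ F_5. For each x, list the y ∈ F_5 with f(x, y) ≡ 0 and those with g(x, y) ≡ 0 (mod 5); the common zeros in that column are the intersection.
  x = 0: f ≡ 0 at y ∈ {1}; g ≡ 0 at y ∈ ∅; common: ∅.
  x = 1: f ≡ 0 at y ∈ {4}; g ≡ 0 at y ∈ ∅; common: ∅.
  x = 2: f ≡ 0 at y ∈ {2}; g ≡ 0 at y ∈ ∅; common: ∅.
  x = 3: f ≡ 0 at y ∈ {0}; g ≡ 0 at y ∈ {0}; common: {0}.
  x = 4: f ≡ 0 at y ∈ {3}; g ≡ 0 at y ∈ ∅; common: ∅.
Collecting: common zeros = {(3, 0)}, so the count is 1.
Comparison with the Bézout bound: 1 ≤ 2 = deg(f)·deg(g), as expected for curves with no common component (the affine F_5-count falls short of the bound because intersections may lie at infinity, over extension fields, or carry multiplicity).


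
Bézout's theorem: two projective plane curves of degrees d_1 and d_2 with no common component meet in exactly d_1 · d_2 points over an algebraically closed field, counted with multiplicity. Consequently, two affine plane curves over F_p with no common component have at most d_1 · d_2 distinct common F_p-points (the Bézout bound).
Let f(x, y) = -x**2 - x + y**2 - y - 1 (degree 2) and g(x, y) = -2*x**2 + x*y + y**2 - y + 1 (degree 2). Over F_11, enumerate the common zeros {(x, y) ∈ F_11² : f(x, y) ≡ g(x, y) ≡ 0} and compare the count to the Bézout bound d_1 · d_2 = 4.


Common zeros: ∅; count = 0; Bézout bound = 4.

deg(f) = 2, deg(g) = 2, so Bézout bound = 4.
Scan x ∈ F_11. For each x, list the y ∈ F_11 with f(x, y) ≡ 0 and those with g(x, y) ≡ 0 (mod 11); the common zeros in that column are the intersection.
  x = 0: f ≡ 0 at y ∈ {4, 8}; g ≡ 0 at y ∈ ∅; common: ∅.
  x = 1: f ≡ 0 at y ∈ ∅; g ≡ 0 at y ∈ {1, 10}; common: ∅.
  x = 2: f ≡ 0 at y ∈ ∅; g ≡ 0 at y ∈ ∅; common: ∅.
  x = 3: f ≡ 0 at y ∈ {2, 10}; g ≡ 0 at y ∈ ∅; common: ∅.
  x = 4: f ≡ 0 at y ∈ ∅; g ≡ 0 at y ∈ {9, 10}; common: ∅.
  x = 5: f ≡ 0 at y ∈ {5, 7}; g ≡ 0 at y ∈ {1, 6}; common: ∅.
  x = 6: f ≡ 0 at y ∈ ∅; g ≡ 0 at y ∈ {8, 9}; common: ∅.
  x = 7: f ≡ 0 at y ∈ {2, 10}; g ≡ 0 at y ∈ ∅; common: ∅.
  x = 8: f ≡ 0 at y ∈ ∅; g ≡ 0 at y ∈ ∅; common: ∅.
  x = 9: f ≡ 0 at y ∈ ∅; g ≡ 0 at y ∈ {6, 8}; common: ∅.
  x = 10: f ≡ 0 at y ∈ {4, 8}; g ≡ 0 at y ∈ ∅; common: ∅.
Collecting: common zeros = ∅, so the count is 0.
Comparison with the Bézout bound: 0 ≤ 4 = deg(f)·deg(g), as expected for curves with no common component (the affine F_11-count falls short of the bound because intersections may lie at infinity, over extension fields, or carry multiplicity).


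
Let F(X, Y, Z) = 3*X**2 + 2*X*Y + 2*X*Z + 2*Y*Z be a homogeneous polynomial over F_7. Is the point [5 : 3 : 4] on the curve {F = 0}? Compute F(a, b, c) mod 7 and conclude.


F(5,3,4) ≡ 1 (mod 7); P is NOT on the curve.

Evaluate F(5, 3, 4) term-by-term (mod 7).
  3*X**2 ↦ 3·25·1·1 = 75
  2*X*Y ↦ 2·5·3·1 = 30
  2*X*Z ↦ 2·5·1·4 = 40
  2*Y*Z ↦ 2·1·3·4 = 24
Sum: F(5, 3, 4) = (75) + (30) + (40) + (24) = 169.
Reducing mod 7: 169 ≡ 1 (mod 7).
Since F(a, b, c) ≡ 1 ≠ 0 (mod 7), P does NOT lie on the curve.


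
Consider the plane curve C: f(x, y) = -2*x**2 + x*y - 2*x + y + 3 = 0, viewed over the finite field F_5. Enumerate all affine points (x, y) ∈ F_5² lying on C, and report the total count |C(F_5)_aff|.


Affine F_5-points: {(0, 2), (1, 3), (2, 3), (3, 4)}; count = 4.

For each of the 25 pairs (x, y) ∈ F_5², evaluate f(x, y) mod 5. Record the zeros.
  x = 0: [0↦3, 1↦4, 2↦0, 3↦1, 4↦2]  zeros at y ∈ {2}
  x = 1: [0↦4, 1↦1, 2↦3, 3↦0, 4↦2]  zeros at y ∈ {3}
  x = 2: [0↦1, 1↦4, 2↦2, 3↦0, 4↦3]  zeros at y ∈ {3}
  x = 3: [0↦4, 1↦3, 2↦2, 3↦1, 4↦0]  zeros at y ∈ {4}
  x = 4: [0↦3, 1↦3, 2↦3, 3↦3, 4↦3]  zeros at y ∈ ∅
Collecting zeros: affine points = {(0, 2), (1, 3), (2, 3), (3, 4)}.
Total count |C(F_5)_aff| = 4.


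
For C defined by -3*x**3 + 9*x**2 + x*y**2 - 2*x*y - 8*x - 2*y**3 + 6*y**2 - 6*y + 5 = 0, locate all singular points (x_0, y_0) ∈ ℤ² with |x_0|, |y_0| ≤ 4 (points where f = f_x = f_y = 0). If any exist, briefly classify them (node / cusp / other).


Singular points: {(1, 1)}; classification: cusp.

Compute partial derivatives:
  f_x = -9*x**2 + 18*x + y**2 - 2*y - 8.
  f_y = 2*x*y - 2*x - 6*y**2 + 12*y - 6.
Scan x_0 ∈ {−4, ..., 4}. For each x_0, f_y(x_0, y) is a polynomial in y; find its integer roots y ∈ {−4, ..., 4}, then test f_x and f at those candidates.
  x = -4: f_y(-4, y) = -6*y**2 + 4*y + 2; vanishes at y ∈ {1}. (-4, 1): f_x = -225 ≠ 0.
  x = -3: f_y(-3, y) = -6*y**2 + 6*y; vanishes at y ∈ {0, 1}. (-3, 0): f_x = -143 ≠ 0; (-3, 1): f_x = -144 ≠ 0.
  x = -2: f_y(-2, y) = -6*y**2 + 8*y - 2; vanishes at y ∈ {1}. (-2, 1): f_x = -81 ≠ 0.
  x = -1: f_y(-1, y) = -6*y**2 + 10*y - 4; vanishes at y ∈ {1}. (-1, 1): f_x = -36 ≠ 0.
  x = 0: f_y(0, y) = -6*y**2 + 12*y - 6; vanishes at y ∈ {1}. (0, 1): f_x = -9 ≠ 0.
  x = 1: f_y(1, y) = -6*y**2 + 14*y - 8; vanishes at y ∈ {1}. (1, 1): f_x = 0, f = 0 — SINGULAR.
  x = 2: f_y(2, y) = -6*y**2 + 16*y - 10; vanishes at y ∈ {1}. (2, 1): f_x = -9 ≠ 0.
  x = 3: f_y(3, y) = -6*y**2 + 18*y - 12; vanishes at y ∈ {1, 2}. (3, 1): f_x = -36 ≠ 0; (3, 2): f_x = -35 ≠ 0.
  x = 4: f_y(4, y) = -6*y**2 + 20*y - 14; vanishes at y ∈ {1}. (4, 1): f_x = -81 ≠ 0.
Only singular point on the grid: (1, 1).
Classify: substitute x = 1 + u, y = 1 + v and expand: f = -3*u**3 + u*v**2 - 2*v**3 + v**2.
No constant or linear terms (consistent with a singular point). Quadratic part: v**2. Cubic part: -3*u**3 + u*v**2 - 2*v**3.
The quadratic part v**2 is a perfect square, so there is a single (double) tangent line v = 0, i.e. y = 1. Restricting the cubic part to that line (v = 0) leaves -3*u**3 ≠ 0, so f is not divisible by v and the branch is v² ≈ 3*u**3 to lowest order — this is a cusp.
Classification: cusp.


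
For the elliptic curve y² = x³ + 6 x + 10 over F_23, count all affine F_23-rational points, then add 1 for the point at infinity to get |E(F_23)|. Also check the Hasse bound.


Affine points = {(3, 3), (3, 20), (4, 11), (4, 12), (5, 2), (5, 21), (6, 3), (6, 20), (7, 2), (7, 21), (8, 8), (8, 15), (10, 9), (10, 14), (11, 2), (11, 21), (12, 4), (12, 19), (13, 10), (13, 13), (14, 3), (14, 20), (15, 5), (15, 18), (16, 4), (16, 19), (18, 4), (18, 19), (21, 6), (21, 17), (22, 7), (22, 16)}; affine count = 32; |E(F_23)| = 33.

Discriminant check: Δ ∝ 4a³ + 27b² = 4·6³ + 27·10² = 4·216 + 27·100 ≡ 22 (mod 23). Nonzero ⇒ E is nonsingular.
For each x ∈ F_23, compute rhs = x³ + 6·x + 10 mod 23, then count y ∈ F_23 with y² ≡ rhs.
  x = 0: rhs = 10, matching y values: none (0 points).
  x = 1: rhs = 17, matching y values: none (0 points).
  x = 2: rhs = 7, matching y values: none (0 points).
  x = 3: rhs = 9, matching y values: 3, 20 (2 points).
  x = 4: rhs = 6, matching y values: 11, 12 (2 points).
  x = 5: rhs = 4, matching y values: 2, 21 (2 points).
  x = 6: rhs = 9, matching y values: 3, 20 (2 points).
  x = 7: rhs = 4, matching y values: 2, 21 (2 points).
  x = 8: rhs = 18, matching y values: 8, 15 (2 points).
  x = 9: rhs = 11, matching y values: none (0 points).
  x = 10: rhs = 12, matching y values: 9, 14 (2 points).
  x = 11: rhs = 4, matching y values: 2, 21 (2 points).
  x = 12: rhs = 16, matching y values: 4, 19 (2 points).
  x = 13: rhs = 8, matching y values: 10, 13 (2 points).
  x = 14: rhs = 9, matching y values: 3, 20 (2 points).
  x = 15: rhs = 2, matching y values: 5, 18 (2 points).
  x = 16: rhs = 16, matching y values: 4, 19 (2 points).
  x = 17: rhs = 11, matching y values: none (0 points).
  x = 18: rhs = 16, matching y values: 4, 19 (2 points).
  x = 19: rhs = 14, matching y values: none (0 points).
  x = 20: rhs = 11, matching y values: none (0 points).
  x = 21: rhs = 13, matching y values: 6, 17 (2 points).
  x = 22: rhs = 3, matching y values: 7, 16 (2 points).
Total affine count: 32.
Full point count |E(F_23)| = 32 + 1 = 33.
Hasse bound: |33 − (23+1)| = |9| = 9 ≤ 2√23 ≈ 9.5917 ✓.


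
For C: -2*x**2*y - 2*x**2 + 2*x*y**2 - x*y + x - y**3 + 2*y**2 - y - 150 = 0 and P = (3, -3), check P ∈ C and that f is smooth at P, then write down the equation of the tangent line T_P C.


Tangent line at P: 46*x - 97*y - 429 = 0.

Step 1: f(3, -3) = 0, so P lies on C.
Step 2: partial derivatives
  f_x(x, y) = -4*x*y - 4*x + 2*y**2 - y + 1, f_y(x, y) = -2*x**2 + 4*x*y - x - 3*y**2 + 4*y - 1.
  f_x(P) = 46, f_y(P) = -97 (gradient nonzero, so P is smooth).
Step 3: tangent line at P: 46·(x − 3) + -97·(y − -3) = 0.
Expanding: 46*x - 97*y - 429 = 0.


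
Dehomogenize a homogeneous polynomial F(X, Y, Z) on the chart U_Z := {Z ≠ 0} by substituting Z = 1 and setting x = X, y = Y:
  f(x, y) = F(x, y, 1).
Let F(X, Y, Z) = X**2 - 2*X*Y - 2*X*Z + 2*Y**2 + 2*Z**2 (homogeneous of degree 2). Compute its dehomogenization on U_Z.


f(x, y) = x**2 - 2*x*y - 2*x + 2*y**2 + 2

On U_Z we set Z = 1. Each monomial c·X^i·Y^j·Z^k in F becomes c·x^i·y^j·1^k = c·x^i·y^j.
Substituting Z = 1: F(X, Y, 1) = x**2 - 2*x*y - 2*x + 2*y**2 + 2.
Note: deg(f) ≤ deg(F) = 2; strict inequality happens when F is divisible by Z (lost terms).


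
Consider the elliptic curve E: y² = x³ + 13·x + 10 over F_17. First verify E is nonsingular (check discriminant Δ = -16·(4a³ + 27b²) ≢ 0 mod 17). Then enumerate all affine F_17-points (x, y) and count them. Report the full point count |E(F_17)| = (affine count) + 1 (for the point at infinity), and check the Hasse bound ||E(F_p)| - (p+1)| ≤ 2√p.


Affine points = {(3, 5), (3, 12), (5, 8), (5, 9), (6, 7), (6, 10), (7, 6), (7, 11), (10, 1), (10, 16), (13, 8), (13, 9), (16, 8), (16, 9)}; affine count = 14; |E(F_17)| = 15.

Discriminant check: Δ ∝ 4a³ + 27b² = 4·13³ + 27·10² = 4·2197 + 27·100 ≡ 13 (mod 17). Nonzero ⇒ E is nonsingular.
For each x ∈ F_17, compute rhs = x³ + 13·x + 10 mod 17, then count y ∈ F_17 with y² ≡ rhs.
  x = 0: rhs = 10, matching y values: none (0 points).
  x = 1: rhs = 7, matching y values: none (0 points).
  x = 2: rhs = 10, matching y values: none (0 points).
  x = 3: rhs = 8, matching y values: 5, 12 (2 points).
  x = 4: rhs = 7, matching y values: none (0 points).
  x = 5: rhs = 13, matching y values: 8, 9 (2 points).
  x = 6: rhs = 15, matching y values: 7, 10 (2 points).
  x = 7: rhs = 2, matching y values: 6, 11 (2 points).
  x = 8: rhs = 14, matching y values: none (0 points).
  x = 9: rhs = 6, matching y values: none (0 points).
  x = 10: rhs = 1, matching y values: 1, 16 (2 points).
  x = 11: rhs = 5, matching y values: none (0 points).
  x = 12: rhs = 7, matching y values: none (0 points).
  x = 13: rhs = 13, matching y values: 8, 9 (2 points).
  x = 14: rhs = 12, matching y values: none (0 points).
  x = 15: rhs = 10, matching y values: none (0 points).
  x = 16: rhs = 13, matching y values: 8, 9 (2 points).
Total affine count: 14.
Full point count |E(F_17)| = 14 + 1 = 15.
Hasse bound: |15 − (17+1)| = |-3| = 3 ≤ 2√17 ≈ 8.2462 ✓.


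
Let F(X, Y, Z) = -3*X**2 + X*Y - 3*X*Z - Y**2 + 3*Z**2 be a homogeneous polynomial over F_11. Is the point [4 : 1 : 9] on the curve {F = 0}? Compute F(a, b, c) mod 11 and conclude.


F(4,1,9) ≡ 2 (mod 11); P is NOT on the curve.

Evaluate F(4, 1, 9) term-by-term (mod 11).
  -3*X**2 ↦ -3·16·1·1 = -48
  X*Y ↦ 1·4·1·1 = 4
  -3*X*Z ↦ -3·4·1·9 = -108
  -Y**2 ↦ -1·1·1·1 = -1
  3*Z**2 ↦ 3·1·1·81 = 243
Sum: F(4, 1, 9) = (-48) + (4) + (-108) + (-1) + (243) = 90.
Reducing mod 11: 90 ≡ 2 (mod 11).
Since F(a, b, c) ≡ 2 ≠ 0 (mod 11), P does NOT lie on the curve.


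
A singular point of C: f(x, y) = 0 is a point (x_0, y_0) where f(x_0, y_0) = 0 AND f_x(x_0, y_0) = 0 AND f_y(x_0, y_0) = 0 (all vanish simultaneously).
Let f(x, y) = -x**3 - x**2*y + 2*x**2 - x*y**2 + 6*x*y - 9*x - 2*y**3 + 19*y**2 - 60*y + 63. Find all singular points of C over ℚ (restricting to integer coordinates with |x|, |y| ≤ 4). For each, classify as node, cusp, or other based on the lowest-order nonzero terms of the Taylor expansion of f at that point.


Singular points: {(0, 3)}; classification: node.

Compute partial derivatives:
  f_x = -3*x**2 - 2*x*y + 4*x - y**2 + 6*y - 9.
  f_y = -x**2 - 2*x*y + 6*x - 6*y**2 + 38*y - 60.
Scan x_0 ∈ {−4, ..., 4}. For each x_0, f_y(x_0, y) is a polynomial in y; find its integer roots y ∈ {−4, ..., 4}, then test f_x and f at those candidates.
  x = -4: f_y(-4, y) = -6*y**2 + 46*y - 100; no integer root y with |y| ≤ 4.
  x = -3: f_y(-3, y) = -6*y**2 + 44*y - 87; no integer root y with |y| ≤ 4.
  x = -2: f_y(-2, y) = -6*y**2 + 42*y - 76; no integer root y with |y| ≤ 4.
  x = -1: f_y(-1, y) = -6*y**2 + 40*y - 67; no integer root y with |y| ≤ 4.
  x = 0: f_y(0, y) = -6*y**2 + 38*y - 60; vanishes at y ∈ {3}. (0, 3): f_x = 0, f = 0 — SINGULAR.
  x = 1: f_y(1, y) = -6*y**2 + 36*y - 55; no integer root y with |y| ≤ 4.
  x = 2: f_y(2, y) = -6*y**2 + 34*y - 52; no integer root y with |y| ≤ 4.
  x = 3: f_y(3, y) = -6*y**2 + 32*y - 51; no integer root y with |y| ≤ 4.
  x = 4: f_y(4, y) = -6*y**2 + 30*y - 52; no integer root y with |y| ≤ 4.
Only singular point on the grid: (0, 3).
Classify: substitute x = 0 + u, y = 3 + v and expand: f = -u**3 - u**2*v - u**2 - u*v**2 - 2*v**3 + v**2.
No constant or linear terms (consistent with a singular point). Quadratic part: -u**2 + v**2. Cubic part: -u**3 - u**2*v - u*v**2 - 2*v**3.
The quadratic part v**2 - u**2 = (v − u)(v + u) splits into two distinct linear factors, so there are two distinct tangent lines y − 3 = ±(x − 0) — this is a node (ordinary double point).
Classification: node.


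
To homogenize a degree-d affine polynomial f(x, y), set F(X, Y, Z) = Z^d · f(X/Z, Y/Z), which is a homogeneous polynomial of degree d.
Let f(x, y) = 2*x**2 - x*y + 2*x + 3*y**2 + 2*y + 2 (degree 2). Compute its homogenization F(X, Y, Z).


F(X, Y, Z) = 2*X**2 - X*Y + 2*X*Z + 3*Y**2 + 2*Y*Z + 2*Z**2

deg(f) = 2.
Substitute x = X/Z, y = Y/Z into f, then multiply by Z^2.
  monomial 2·x^2·y^0 ↦ 2·X^2·Y^0·Z^0.
  monomial -1·x^1·y^1 ↦ -1·X^1·Y^1·Z^0.
  monomial 2·x^1·y^0 ↦ 2·X^1·Y^0·Z^1.
  monomial 3·x^0·y^2 ↦ 3·X^0·Y^2·Z^0.
  monomial 2·x^0·y^1 ↦ 2·X^0·Y^1·Z^1.
  monomial 2·x^0·y^0 ↦ 2·X^0·Y^0·Z^2.
Collecting: F(X, Y, Z) = 2*X**2 - X*Y + 2*X*Z + 3*Y**2 + 2*Y*Z + 2*Z**2.


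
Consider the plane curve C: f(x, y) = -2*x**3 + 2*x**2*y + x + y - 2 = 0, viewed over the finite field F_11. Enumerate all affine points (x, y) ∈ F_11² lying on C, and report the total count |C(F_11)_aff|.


Affine F_11-points: {(0, 2), (1, 1), (2, 3), (3, 8), (5, 7), (6, 3), (8, 9), (9, 6), (10, 4)}; count = 9.

For each of the 121 pairs (x, y) ∈ F_11², evaluate f(x, y) mod 11. Record the zeros.
  x = 0: [0↦9, 1↦10, 2↦0, 3↦1, 4↦2, 5↦3, 6↦4, 7↦5, 8↦6, 9↦7, 10↦8]  zeros at y ∈ {2}
  x = 1: [0↦8, 1↦0, 2↦3, 3↦6, 4↦9, 5↦1, 6↦4, 7↦7, 8↦10, 9↦2, 10↦5]  zeros at y ∈ {1}
  x = 2: [0↦6, 1↦4, 2↦2, 3↦0, 4↦9, 5↦7, 6↦5, 7↦3, 8↦1, 9↦10, 10↦8]  zeros at y ∈ {3}
  x = 3: [0↦2, 1↦10, 2↦7, 3↦4, 4↦1, 5↦9, 6↦6, 7↦3, 8↦0, 9↦8, 10↦5]  zeros at y ∈ {8}
  x = 4: [0↦6, 1↦6, 2↦6, 3↦6, 4↦6, 5↦6, 6↦6, 7↦6, 8↦6, 9↦6, 10↦6]  zeros at y ∈ ∅
  x = 5: [0↦6, 1↦2, 2↦9, 3↦5, 4↦1, 5↦8, 6↦4, 7↦0, 8↦7, 9↦3, 10↦10]  zeros at y ∈ {7}
  x = 6: [0↦1, 1↦8, 2↦4, 3↦0, 4↦7, 5↦3, 6↦10, 7↦6, 8↦2, 9↦9, 10↦5]  zeros at y ∈ {3}
  x = 7: [0↦1, 1↦1, 2↦1, 3↦1, 4↦1, 5↦1, 6↦1, 7↦1, 8↦1, 9↦1, 10↦1]  zeros at y ∈ ∅
  x = 8: [0↦5, 1↦2, 2↦10, 3↦7, 4↦4, 5↦1, 6↦9, 7↦6, 8↦3, 9↦0, 10↦8]  zeros at y ∈ {9}
  x = 9: [0↦1, 1↦10, 2↦8, 3↦6, 4↦4, 5↦2, 6↦0, 7↦9, 8↦7, 9↦5, 10↦3]  zeros at y ∈ {6}
  x = 10: [0↦10, 1↦2, 2↦5, 3↦8, 4↦0, 5↦3, 6↦6, 7↦9, 8↦1, 9↦4, 10↦7]  zeros at y ∈ {4}
Collecting zeros: affine points = {(0, 2), (1, 1), (2, 3), (3, 8), (5, 7), (6, 3), (8, 9), (9, 6), (10, 4)}.
Total count |C(F_11)_aff| = 9.


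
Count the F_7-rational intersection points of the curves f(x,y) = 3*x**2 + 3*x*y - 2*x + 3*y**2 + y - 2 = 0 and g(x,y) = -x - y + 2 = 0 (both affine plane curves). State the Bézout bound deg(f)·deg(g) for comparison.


Common zeros: {(5, 4)}; count = 1; Bézout bound = 2.

deg(f) = 2, deg(g) = 1, so Bézout bound = 2.
Scan x ∈ F_7. For each x, list the y ∈ F_7 with f(x, y) ≡ 0 and those with g(x, y) ≡ 0 (mod 7); the common zeros in that column are the intersection.
  x = 0: f ≡ 0 at y ∈ {3, 6}; g ≡ 0 at y ∈ {2}; common: ∅.
  x = 1: f ≡ 0 at y ∈ {4}; g ≡ 0 at y ∈ {1}; common: ∅.
  x = 2: f ≡ 0 at y ∈ ∅; g ≡ 0 at y ∈ {0}; common: ∅.
  x = 3: f ≡ 0 at y ∈ ∅; g ≡ 0 at y ∈ {6}; common: ∅.
  x = 4: f ≡ 0 at y ∈ {6}; g ≡ 0 at y ∈ {5}; common: ∅.
  x = 5: f ≡ 0 at y ∈ {0, 4}; g ≡ 0 at y ∈ {4}; common: {4}.
  x = 6: f ≡ 0 at y ∈ ∅; g ≡ 0 at y ∈ {3}; common: ∅.
Collecting: common zeros = {(5, 4)}, so the count is 1.
Comparison with the Bézout bound: 1 ≤ 2 = deg(f)·deg(g), as expected for curves with no common component (the affine F_7-count falls short of the bound because intersections may lie at infinity, over extension fields, or carry multiplicity).


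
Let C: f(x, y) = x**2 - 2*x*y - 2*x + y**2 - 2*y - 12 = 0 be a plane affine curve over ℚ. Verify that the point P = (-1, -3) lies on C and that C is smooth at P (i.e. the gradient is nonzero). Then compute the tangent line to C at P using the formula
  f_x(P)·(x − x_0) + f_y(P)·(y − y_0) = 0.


Tangent line at P: 2*x - 6*y - 16 = 0.

Step 1: f(-1, -3) = 0, so P lies on C.
Step 2: partial derivatives
  f_x(x, y) = 2*x - 2*y - 2, f_y(x, y) = -2*x + 2*y - 2.
  f_x(P) = 2, f_y(P) = -6 (gradient nonzero, so P is smooth).
Step 3: tangent line at P: 2·(x − -1) + -6·(y − -3) = 0.
Expanding: 2*x - 6*y - 16 = 0.


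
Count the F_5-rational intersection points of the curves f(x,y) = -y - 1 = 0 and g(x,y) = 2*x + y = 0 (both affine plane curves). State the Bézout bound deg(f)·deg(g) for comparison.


Common zeros: {(3, 4)}; count = 1; Bézout bound = 1.

deg(f) = 1, deg(g) = 1, so Bézout bound = 1.
Scan x ∈ F_5. For each x, list the y ∈ F_5 with f(x, y) ≡ 0 and those with g(x, y) ≡ 0 (mod 5); the common zeros in that column are the intersection.
  x = 0: f ≡ 0 at y ∈ {4}; g ≡ 0 at y ∈ {0}; common: ∅.
  x = 1: f ≡ 0 at y ∈ {4}; g ≡ 0 at y ∈ {3}; common: ∅.
  x = 2: f ≡ 0 at y ∈ {4}; g ≡ 0 at y ∈ {1}; common: ∅.
  x = 3: f ≡ 0 at y ∈ {4}; g ≡ 0 at y ∈ {4}; common: {4}.
  x = 4: f ≡ 0 at y ∈ {4}; g ≡ 0 at y ∈ {2}; common: ∅.
Collecting: common zeros = {(3, 4)}, so the count is 1.
Comparison with the Bézout bound: 1 ≤ 1 = deg(f)·deg(g), as expected for curves with no common component (the bound is attained).


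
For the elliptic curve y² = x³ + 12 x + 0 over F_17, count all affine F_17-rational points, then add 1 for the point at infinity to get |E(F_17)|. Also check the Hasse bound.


Affine points = {(0, 0), (1, 8), (1, 9), (2, 7), (2, 10), (5, 7), (5, 10), (6, 4), (6, 13), (7, 6), (7, 11), (8, 8), (8, 9), (9, 2), (9, 15), (10, 7), (10, 10), (11, 1), (11, 16), (12, 6), (12, 11), (15, 6), (15, 11), (16, 2), (16, 15)}; affine count = 25; |E(F_17)| = 26.

Discriminant check: Δ ∝ 4a³ + 27b² = 4·12³ + 27·0² = 4·1728 + 27·0 ≡ 10 (mod 17). Nonzero ⇒ E is nonsingular.
For each x ∈ F_17, compute rhs = x³ + 12·x + 0 mod 17, then count y ∈ F_17 with y² ≡ rhs.
  x = 0: rhs = 0, matching y values: 0 (1 points).
  x = 1: rhs = 13, matching y values: 8, 9 (2 points).
  x = 2: rhs = 15, matching y values: 7, 10 (2 points).
  x = 3: rhs = 12, matching y values: none (0 points).
  x = 4: rhs = 10, matching y values: none (0 points).
  x = 5: rhs = 15, matching y values: 7, 10 (2 points).
  x = 6: rhs = 16, matching y values: 4, 13 (2 points).
  x = 7: rhs = 2, matching y values: 6, 11 (2 points).
  x = 8: rhs = 13, matching y values: 8, 9 (2 points).
  x = 9: rhs = 4, matching y values: 2, 15 (2 points).
  x = 10: rhs = 15, matching y values: 7, 10 (2 points).
  x = 11: rhs = 1, matching y values: 1, 16 (2 points).
  x = 12: rhs = 2, matching y values: 6, 11 (2 points).
  x = 13: rhs = 7, matching y values: none (0 points).
  x = 14: rhs = 5, matching y values: none (0 points).
  x = 15: rhs = 2, matching y values: 6, 11 (2 points).
  x = 16: rhs = 4, matching y values: 2, 15 (2 points).
Total affine count: 25.
Full point count |E(F_17)| = 25 + 1 = 26.
Hasse bound: |26 − (17+1)| = |8| = 8 ≤ 2√17 ≈ 8.2462 ✓.


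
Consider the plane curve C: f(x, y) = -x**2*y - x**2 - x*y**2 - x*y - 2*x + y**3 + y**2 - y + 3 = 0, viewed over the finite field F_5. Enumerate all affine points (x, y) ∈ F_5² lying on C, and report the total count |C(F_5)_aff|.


Affine F_5-points: {(1, 0), (2, 0), (2, 2), (2, 4)}; count = 4.

For each of the 25 pairs (x, y) ∈ F_5², evaluate f(x, y) mod 5. Record the zeros.
  x = 0: [0↦3, 1↦4, 2↦3, 3↦1, 4↦4]  zeros at y ∈ ∅
  x = 1: [0↦0, 1↦3, 2↦2, 3↦3, 4↦2]  zeros at y ∈ {0}
  x = 2: [0↦0, 1↦3, 2↦0, 3↦2, 4↦0]  zeros at y ∈ {0, 2, 4}
  x = 3: [0↦3, 1↦4, 2↦2, 3↦3, 4↦3]  zeros at y ∈ ∅
  x = 4: [0↦4, 1↦1, 2↦3, 3↦1, 4↦1]  zeros at y ∈ ∅
Collecting zeros: affine points = {(1, 0), (2, 0), (2, 2), (2, 4)}.
Total count |C(F_5)_aff| = 4.


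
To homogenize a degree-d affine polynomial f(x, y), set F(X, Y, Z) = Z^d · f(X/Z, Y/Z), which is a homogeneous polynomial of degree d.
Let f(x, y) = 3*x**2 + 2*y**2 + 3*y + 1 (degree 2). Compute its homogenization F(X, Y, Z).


F(X, Y, Z) = 3*X**2 + 2*Y**2 + 3*Y*Z + Z**2

deg(f) = 2.
Substitute x = X/Z, y = Y/Z into f, then multiply by Z^2.
  monomial 3·x^2·y^0 ↦ 3·X^2·Y^0·Z^0.
  monomial 2·x^0·y^2 ↦ 2·X^0·Y^2·Z^0.
  monomial 3·x^0·y^1 ↦ 3·X^0·Y^1·Z^1.
  monomial 1·x^0·y^0 ↦ 1·X^0·Y^0·Z^2.
Collecting: F(X, Y, Z) = 3*X**2 + 2*Y**2 + 3*Y*Z + Z**2.


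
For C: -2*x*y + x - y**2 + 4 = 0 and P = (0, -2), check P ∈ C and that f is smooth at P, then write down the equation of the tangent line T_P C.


Tangent line at P: 5*x + 4*y + 8 = 0.

Step 1: f(0, -2) = 0, so P lies on C.
Step 2: partial derivatives
  f_x(x, y) = 1 - 2*y, f_y(x, y) = -2*x - 2*y.
  f_x(P) = 5, f_y(P) = 4 (gradient nonzero, so P is smooth).
Step 3: tangent line at P: 5·(x − 0) + 4·(y − -2) = 0.
Expanding: 5*x + 4*y + 8 = 0.


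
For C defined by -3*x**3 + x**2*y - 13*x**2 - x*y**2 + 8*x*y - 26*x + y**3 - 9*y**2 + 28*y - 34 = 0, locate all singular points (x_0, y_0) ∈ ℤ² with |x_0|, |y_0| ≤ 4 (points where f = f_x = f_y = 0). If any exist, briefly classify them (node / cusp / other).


Singular points: {(-1, 3)}; classification: node.

Compute partial derivatives:
  f_x = -9*x**2 + 2*x*y - 26*x - y**2 + 8*y - 26.
  f_y = x**2 - 2*x*y + 8*x + 3*y**2 - 18*y + 28.
Scan x_0 ∈ {−4, ..., 4}. For each x_0, f_y(x_0, y) is a polynomial in y; find its integer roots y ∈ {−4, ..., 4}, then test f_x and f at those candidates.
  x = -4: f_y(-4, y) = 3*y**2 - 10*y + 12; no integer root y with |y| ≤ 4.
  x = -3: f_y(-3, y) = 3*y**2 - 12*y + 13; no integer root y with |y| ≤ 4.
  x = -2: f_y(-2, y) = 3*y**2 - 14*y + 16; vanishes at y ∈ {2}. (-2, 2): f_x = -6 ≠ 0.
  x = -1: f_y(-1, y) = 3*y**2 - 16*y + 21; vanishes at y ∈ {3}. (-1, 3): f_x = 0, f = 0 — SINGULAR.
  x = 0: f_y(0, y) = 3*y**2 - 18*y + 28; no integer root y with |y| ≤ 4.
  x = 1: f_y(1, y) = 3*y**2 - 20*y + 37; no integer root y with |y| ≤ 4.
  x = 2: f_y(2, y) = 3*y**2 - 22*y + 48; no integer root y with |y| ≤ 4.
  x = 3: f_y(3, y) = 3*y**2 - 24*y + 61; no integer root y with |y| ≤ 4.
  x = 4: f_y(4, y) = 3*y**2 - 26*y + 76; no integer root y with |y| ≤ 4.
Only singular point on the grid: (-1, 3).
Classify: substitute x = -1 + u, y = 3 + v and expand: f = -3*u**3 + u**2*v - u**2 - u*v**2 + v**3 + v**2.
No constant or linear terms (consistent with a singular point). Quadratic part: -u**2 + v**2. Cubic part: -3*u**3 + u**2*v - u*v**2 + v**3.
The quadratic part v**2 - u**2 = (v − u)(v + u) splits into two distinct linear factors, so there are two distinct tangent lines y − 3 = ±(x − -1) — this is a node (ordinary double point).
Classification: node.


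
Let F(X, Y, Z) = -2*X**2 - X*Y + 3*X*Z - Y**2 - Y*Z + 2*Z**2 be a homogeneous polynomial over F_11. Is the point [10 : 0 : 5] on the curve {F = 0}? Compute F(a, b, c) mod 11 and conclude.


F(10,0,5) ≡ 0 (mod 11); P is on the curve.

Evaluate F(10, 0, 5) term-by-term (mod 11).
  -2*X**2 ↦ -2·100·1·1 = -200
  -X*Y ↦ -1·10·0·1 = 0
  3*X*Z ↦ 3·10·1·5 = 150
  -Y**2 ↦ -1·1·0·1 = 0
  -Y*Z ↦ -1·1·0·5 = 0
  2*Z**2 ↦ 2·1·1·25 = 50
Sum: F(10, 0, 5) = (-200) + (0) + (150) + (0) + (0) + (50) = 0.
Reducing mod 11: 0 ≡ 0 (mod 11).
Since F(a, b, c) ≡ 0 (mod 11), P lies on the curve.


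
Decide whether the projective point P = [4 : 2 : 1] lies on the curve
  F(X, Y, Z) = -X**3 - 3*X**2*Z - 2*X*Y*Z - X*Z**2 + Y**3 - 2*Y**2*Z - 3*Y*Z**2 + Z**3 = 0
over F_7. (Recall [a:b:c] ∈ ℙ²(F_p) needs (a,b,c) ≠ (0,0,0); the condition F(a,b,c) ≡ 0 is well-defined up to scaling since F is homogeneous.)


F(4,2,1) ≡ 3 (mod 7); P is NOT on the curve.

Evaluate F(4, 2, 1) term-by-term (mod 7).
  -X**3 ↦ -1·64·1·1 = -64
  -3*X**2*Z ↦ -3·16·1·1 = -48
  -2*X*Y*Z ↦ -2·4·2·1 = -16
  -X*Z**2 ↦ -1·4·1·1 = -4
  Y**3 ↦ 1·1·8·1 = 8
  -2*Y**2*Z ↦ -2·1·4·1 = -8
  -3*Y*Z**2 ↦ -3·1·2·1 = -6
  Z**3 ↦ 1·1·1·1 = 1
Sum: F(4, 2, 1) = (-64) + (-48) + (-16) + (-4) + (8) + (-8) + (-6) + (1) = -137.
Reducing mod 7: -137 ≡ 3 (mod 7).
Since F(a, b, c) ≡ 3 ≠ 0 (mod 7), P does NOT lie on the curve.


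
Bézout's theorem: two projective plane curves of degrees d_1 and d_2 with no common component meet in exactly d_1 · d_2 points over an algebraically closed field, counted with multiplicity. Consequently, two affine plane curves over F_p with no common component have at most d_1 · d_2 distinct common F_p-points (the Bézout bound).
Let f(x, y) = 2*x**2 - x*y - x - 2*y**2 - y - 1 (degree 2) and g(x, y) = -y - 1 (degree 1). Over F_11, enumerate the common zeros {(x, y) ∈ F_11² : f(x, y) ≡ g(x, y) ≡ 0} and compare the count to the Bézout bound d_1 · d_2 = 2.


Common zeros: {(1, 10), (10, 10)}; count = 2; Bézout bound = 2.

deg(f) = 2, deg(g) = 1, so Bézout bound = 2.
Scan x ∈ F_11. For each x, list the y ∈ F_11 with f(x, y) ≡ 0 and those with g(x, y) ≡ 0 (mod 11); the common zeros in that column are the intersection.
  x = 0: f ≡ 0 at y ∈ {2, 3}; g ≡ 0 at y ∈ {10}; common: ∅.
  x = 1: f ≡ 0 at y ∈ {0, 10}; g ≡ 0 at y ∈ {10}; common: {10}.
  x = 2: f ≡ 0 at y ∈ {1, 3}; g ≡ 0 at y ∈ {10}; common: ∅.
  x = 3: f ≡ 0 at y ∈ ∅; g ≡ 0 at y ∈ {10}; common: ∅.
  x = 4: f ≡ 0 at y ∈ ∅; g ≡ 0 at y ∈ {10}; common: ∅.
  x = 5: f ≡ 0 at y ∈ {0, 8}; g ≡ 0 at y ∈ {10}; common: ∅.
  x = 6: f ≡ 0 at y ∈ ∅; g ≡ 0 at y ∈ {10}; common: ∅.
  x = 7: f ≡ 0 at y ∈ {2, 5}; g ≡ 0 at y ∈ {10}; common: ∅.
  x = 8: f ≡ 0 at y ∈ ∅; g ≡ 0 at y ∈ {10}; common: ∅.
  x = 9: f ≡ 0 at y ∈ ∅; g ≡ 0 at y ∈ {10}; common: ∅.
  x = 10: f ≡ 0 at y ∈ {1, 10}; g ≡ 0 at y ∈ {10}; common: {10}.
Collecting: common zeros = {(1, 10), (10, 10)}, so the count is 2.
Comparison with the Bézout bound: 2 ≤ 2 = deg(f)·deg(g), as expected for curves with no common component (the bound is attained).


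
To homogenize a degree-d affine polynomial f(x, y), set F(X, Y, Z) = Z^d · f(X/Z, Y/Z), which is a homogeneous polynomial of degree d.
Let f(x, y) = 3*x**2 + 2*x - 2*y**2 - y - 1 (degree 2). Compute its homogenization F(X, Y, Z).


F(X, Y, Z) = 3*X**2 + 2*X*Z - 2*Y**2 - Y*Z - Z**2

deg(f) = 2.
Substitute x = X/Z, y = Y/Z into f, then multiply by Z^2.
  monomial 3·x^2·y^0 ↦ 3·X^2·Y^0·Z^0.
  monomial 2·x^1·y^0 ↦ 2·X^1·Y^0·Z^1.
  monomial -2·x^0·y^2 ↦ -2·X^0·Y^2·Z^0.
  monomial -1·x^0·y^1 ↦ -1·X^0·Y^1·Z^1.
  monomial -1·x^0·y^0 ↦ -1·X^0·Y^0·Z^2.
Collecting: F(X, Y, Z) = 3*X**2 + 2*X*Z - 2*Y**2 - Y*Z - Z**2.


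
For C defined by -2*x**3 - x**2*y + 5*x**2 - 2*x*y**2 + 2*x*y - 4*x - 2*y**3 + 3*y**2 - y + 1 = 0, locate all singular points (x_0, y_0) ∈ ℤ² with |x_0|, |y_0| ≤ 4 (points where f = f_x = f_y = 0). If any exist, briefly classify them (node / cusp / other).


Singular points: {(1, 0)}; classification: node.

Compute partial derivatives:
  f_x = -6*x**2 - 2*x*y + 10*x - 2*y**2 + 2*y - 4.
  f_y = -x**2 - 4*x*y + 2*x - 6*y**2 + 6*y - 1.
Scan x_0 ∈ {−4, ..., 4}. For each x_0, f_y(x_0, y) is a polynomial in y; find its integer roots y ∈ {−4, ..., 4}, then test f_x and f at those candidates.
  x = -4: f_y(-4, y) = -6*y**2 + 22*y - 25; no integer root y with |y| ≤ 4.
  x = -3: f_y(-3, y) = -6*y**2 + 18*y - 16; no integer root y with |y| ≤ 4.
  x = -2: f_y(-2, y) = -6*y**2 + 14*y - 9; no integer root y with |y| ≤ 4.
  x = -1: f_y(-1, y) = -6*y**2 + 10*y - 4; vanishes at y ∈ {1}. (-1, 1): f_x = -18 ≠ 0.
  x = 0: f_y(0, y) = -6*y**2 + 6*y - 1; no integer root y with |y| ≤ 4.
  x = 1: f_y(1, y) = -6*y**2 + 2*y; vanishes at y ∈ {0}. (1, 0): f_x = 0, f = 0 — SINGULAR.
  x = 2: f_y(2, y) = -6*y**2 - 2*y - 1; no integer root y with |y| ≤ 4.
  x = 3: f_y(3, y) = -6*y**2 - 6*y - 4; no integer root y with |y| ≤ 4.
  x = 4: f_y(4, y) = -6*y**2 - 10*y - 9; no integer root y with |y| ≤ 4.
Only singular point on the grid: (1, 0).
Classify: substitute x = 1 + u, y = 0 + v and expand: f = -2*u**3 - u**2*v - u**2 - 2*u*v**2 - 2*v**3 + v**2.
No constant or linear terms (consistent with a singular point). Quadratic part: -u**2 + v**2. Cubic part: -2*u**3 - u**2*v - 2*u*v**2 - 2*v**3.
The quadratic part v**2 - u**2 = (v − u)(v + u) splits into two distinct linear factors, so there are two distinct tangent lines y − 0 = ±(x − 1) — this is a node (ordinary double point).
Classification: node.
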